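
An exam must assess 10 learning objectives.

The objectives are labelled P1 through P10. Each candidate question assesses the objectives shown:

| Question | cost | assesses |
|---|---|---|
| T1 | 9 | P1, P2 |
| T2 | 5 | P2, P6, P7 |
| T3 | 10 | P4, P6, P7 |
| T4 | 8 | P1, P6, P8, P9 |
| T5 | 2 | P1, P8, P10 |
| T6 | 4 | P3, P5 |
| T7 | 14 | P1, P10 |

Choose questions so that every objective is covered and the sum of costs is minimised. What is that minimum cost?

29

T2, T3, T4, T5, T6 together cover every objective (T2 ∪ T3 ∪ T4 ∪ T5 ∪ T6 = {P1, P2, P3, P4, P5, P6, P7, P8, P9, P10}); total cost 5 + 10 + 8 + 2 + 4 = 29.
No covering selection has total cost below 29.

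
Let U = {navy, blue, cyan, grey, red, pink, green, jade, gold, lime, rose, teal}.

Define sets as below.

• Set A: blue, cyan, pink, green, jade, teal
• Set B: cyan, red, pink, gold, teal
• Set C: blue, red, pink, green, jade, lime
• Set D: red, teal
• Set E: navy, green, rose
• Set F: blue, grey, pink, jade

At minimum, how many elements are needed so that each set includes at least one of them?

H = {red, pink, rose} meets every set (each contains at least one member of H), and |H| = 3.
The sets D, E, F are pairwise disjoint, so any hitting set needs a separate element for each — at least 3. Hence 3 is optimal.

3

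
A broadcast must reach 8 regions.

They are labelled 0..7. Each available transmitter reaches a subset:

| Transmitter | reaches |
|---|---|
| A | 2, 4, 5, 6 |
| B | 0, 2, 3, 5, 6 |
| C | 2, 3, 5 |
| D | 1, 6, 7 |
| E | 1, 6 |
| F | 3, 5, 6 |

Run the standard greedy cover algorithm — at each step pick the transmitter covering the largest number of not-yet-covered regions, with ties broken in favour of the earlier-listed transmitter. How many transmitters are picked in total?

3

Greedy: pick B (covers 5 new) → pick D (covers 2 new) → pick A (covers 1 new). Total picks: 3.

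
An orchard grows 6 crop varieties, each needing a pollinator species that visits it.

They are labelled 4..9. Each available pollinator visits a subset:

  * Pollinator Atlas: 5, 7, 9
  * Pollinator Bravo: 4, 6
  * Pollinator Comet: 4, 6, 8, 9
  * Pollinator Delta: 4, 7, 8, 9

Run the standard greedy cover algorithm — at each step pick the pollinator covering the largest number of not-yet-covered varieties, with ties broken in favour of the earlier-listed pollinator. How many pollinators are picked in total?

Greedy: pick Comet (covers 4 new) → pick Atlas (covers 2 new). Total picks: 2.

2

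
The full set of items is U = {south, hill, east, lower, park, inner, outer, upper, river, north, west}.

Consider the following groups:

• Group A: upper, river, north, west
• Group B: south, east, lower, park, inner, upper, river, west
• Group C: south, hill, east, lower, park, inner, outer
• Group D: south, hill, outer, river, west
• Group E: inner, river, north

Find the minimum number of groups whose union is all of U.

A and C cover everything between them: the union {south, hill, east, lower, park, inner, outer, upper, river, north, west} is all of U.
No single group has all 11 items (the largest, B, has 8), so 2 is optimal.

2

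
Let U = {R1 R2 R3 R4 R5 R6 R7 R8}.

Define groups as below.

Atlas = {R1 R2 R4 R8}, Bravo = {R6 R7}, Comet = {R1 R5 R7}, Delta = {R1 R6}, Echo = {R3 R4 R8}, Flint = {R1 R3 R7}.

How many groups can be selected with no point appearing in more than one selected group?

2

Comet, Echo are pairwise disjoint (Comet={R1,R5,R7}; Echo={R3,R4,R8}).
Every remaining group overlaps one of these, and no 3 of the listed groups are pairwise disjoint, so 2 is the maximum.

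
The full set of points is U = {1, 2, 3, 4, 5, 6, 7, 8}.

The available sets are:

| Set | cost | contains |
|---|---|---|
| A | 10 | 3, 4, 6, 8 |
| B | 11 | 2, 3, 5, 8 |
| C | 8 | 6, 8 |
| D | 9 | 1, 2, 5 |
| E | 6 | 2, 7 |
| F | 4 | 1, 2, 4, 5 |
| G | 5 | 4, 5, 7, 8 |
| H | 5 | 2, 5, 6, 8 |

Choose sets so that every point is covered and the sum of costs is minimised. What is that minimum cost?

19

A, F, G together cover every point (A ∪ F ∪ G = {1, 2, 3, 4, 5, 6, 7, 8}); total cost 10 + 4 + 5 = 19.
No covering selection has total cost below 19.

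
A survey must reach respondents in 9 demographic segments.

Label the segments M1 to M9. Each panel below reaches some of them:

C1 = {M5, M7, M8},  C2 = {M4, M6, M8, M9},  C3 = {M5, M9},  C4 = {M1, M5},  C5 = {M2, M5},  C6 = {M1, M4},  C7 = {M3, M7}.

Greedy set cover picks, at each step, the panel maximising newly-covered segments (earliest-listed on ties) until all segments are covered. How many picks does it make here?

Greedy: pick C2 (covers 4 new) → pick C1 (covers 2 new) → pick C4 (covers 1 new) → pick C5 (covers 1 new) → pick C7 (covers 1 new). Total picks: 5.
(The true minimum cover uses only 4 panels, so greedy is not optimal here.)

5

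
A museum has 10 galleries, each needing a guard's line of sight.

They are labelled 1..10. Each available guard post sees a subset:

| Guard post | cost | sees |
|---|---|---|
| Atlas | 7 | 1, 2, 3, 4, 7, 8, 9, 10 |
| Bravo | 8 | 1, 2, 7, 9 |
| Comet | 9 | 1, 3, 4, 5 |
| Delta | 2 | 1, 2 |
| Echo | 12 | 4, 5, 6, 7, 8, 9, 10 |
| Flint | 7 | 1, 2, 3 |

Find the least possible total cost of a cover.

Echo, Flint together cover every gallery (Echo ∪ Flint = {1, 2, 3, 4, 5, 6, 7, 8, 9, 10}); total cost 12 + 7 = 19.
No covering selection has total cost below 19.

19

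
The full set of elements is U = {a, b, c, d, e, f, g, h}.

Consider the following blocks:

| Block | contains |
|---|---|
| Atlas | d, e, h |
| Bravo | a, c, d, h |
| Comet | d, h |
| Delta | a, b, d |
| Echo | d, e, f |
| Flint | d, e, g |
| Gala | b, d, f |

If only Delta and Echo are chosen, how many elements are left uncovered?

3

Union of Delta, Echo = {a, b, d, e, f}.
Not covered: c, g, h — 3 elements.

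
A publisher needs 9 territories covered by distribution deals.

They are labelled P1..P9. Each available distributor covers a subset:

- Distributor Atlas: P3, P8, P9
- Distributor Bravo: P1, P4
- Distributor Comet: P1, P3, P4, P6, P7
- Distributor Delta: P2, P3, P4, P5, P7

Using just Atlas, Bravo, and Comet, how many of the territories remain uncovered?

Union of Atlas, Bravo, Comet = {P1, P3, P4, P6, P7, P8, P9}.
Not covered: P2, P5 — 2 territories.

2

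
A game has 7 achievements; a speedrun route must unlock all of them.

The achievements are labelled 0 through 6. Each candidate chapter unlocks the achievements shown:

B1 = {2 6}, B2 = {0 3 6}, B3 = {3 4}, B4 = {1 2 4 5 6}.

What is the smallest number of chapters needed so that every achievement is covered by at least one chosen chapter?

Take {B2, B4}. Their union is {0, 1, 2, 3, 4, 5, 6}, which is all 7 achievements.
No single chapter has all 7 achievements (the largest, B4, has 5), so 2 is optimal.

2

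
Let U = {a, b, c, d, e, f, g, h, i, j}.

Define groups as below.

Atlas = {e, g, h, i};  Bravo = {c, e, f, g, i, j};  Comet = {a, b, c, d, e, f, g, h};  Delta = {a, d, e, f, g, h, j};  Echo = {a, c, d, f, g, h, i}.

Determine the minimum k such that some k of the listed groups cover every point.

Bravo and Comet together: Bravo ∪ Comet = {a, b, c, d, e, f, g, h, i, j} — every point is covered.
No single group has all 10 points (the largest, Comet, has 8), so 2 is optimal.

2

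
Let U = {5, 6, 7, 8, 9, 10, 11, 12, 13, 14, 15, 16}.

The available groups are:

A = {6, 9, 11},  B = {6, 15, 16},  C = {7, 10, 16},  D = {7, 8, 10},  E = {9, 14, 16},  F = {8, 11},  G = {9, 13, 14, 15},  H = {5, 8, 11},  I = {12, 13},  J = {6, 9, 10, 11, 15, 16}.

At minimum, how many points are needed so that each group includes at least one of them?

Take T = {6, 8, 13, 16}. Each listed group contains at least one of these, so T is a hitting set of size 4.
No choice of 3 points meets every group, so 4 is the minimum.

4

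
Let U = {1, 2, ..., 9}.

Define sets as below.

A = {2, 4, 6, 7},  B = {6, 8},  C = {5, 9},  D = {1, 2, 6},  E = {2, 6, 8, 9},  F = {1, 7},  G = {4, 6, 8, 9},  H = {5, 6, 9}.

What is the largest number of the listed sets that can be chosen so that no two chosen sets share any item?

B, C, F are pairwise disjoint (B={6,8}; C={5,9}; F={1,7}).
Every remaining set overlaps one of these, and no 4 of the listed sets are pairwise disjoint, so 3 is the maximum.

3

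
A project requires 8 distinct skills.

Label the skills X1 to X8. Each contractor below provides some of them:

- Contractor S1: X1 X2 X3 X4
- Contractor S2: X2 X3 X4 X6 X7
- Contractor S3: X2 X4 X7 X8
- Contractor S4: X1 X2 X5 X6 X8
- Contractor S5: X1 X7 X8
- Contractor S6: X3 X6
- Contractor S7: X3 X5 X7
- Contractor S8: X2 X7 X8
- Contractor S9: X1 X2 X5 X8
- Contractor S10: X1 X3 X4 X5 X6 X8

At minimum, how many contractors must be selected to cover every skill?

2

Take {S2, S10}. Their union is {X1, X2, X3, X4, X5, X6, X7, X8}, which is all 8 skills.
No single contractor has all 8 skills (the largest, S10, has 6), so 2 is optimal.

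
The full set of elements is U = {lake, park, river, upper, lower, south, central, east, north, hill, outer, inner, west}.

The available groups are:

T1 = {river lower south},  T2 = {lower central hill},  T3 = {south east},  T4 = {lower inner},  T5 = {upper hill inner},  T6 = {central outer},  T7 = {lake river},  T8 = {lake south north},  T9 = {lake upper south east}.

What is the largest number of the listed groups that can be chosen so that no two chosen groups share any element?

4

T3, T5, T6, T7 are pairwise disjoint (T3={south,east}; T5={upper,hill,inner}; T6={central,outer}; T7={lake,river}).
Every remaining group overlaps one of these, and no 5 of the listed groups are pairwise disjoint, so 4 is the maximum.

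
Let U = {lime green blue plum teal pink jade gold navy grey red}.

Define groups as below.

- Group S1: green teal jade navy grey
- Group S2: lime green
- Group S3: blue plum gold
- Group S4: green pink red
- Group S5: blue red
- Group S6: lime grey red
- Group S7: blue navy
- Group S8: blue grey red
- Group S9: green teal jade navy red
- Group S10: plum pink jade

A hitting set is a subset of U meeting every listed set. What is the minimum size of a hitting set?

H = {green, blue, pink, red} meets every group (each contains at least one member of H), and |H| = 4.
No choice of 3 points meets every group, so 4 is the minimum.

4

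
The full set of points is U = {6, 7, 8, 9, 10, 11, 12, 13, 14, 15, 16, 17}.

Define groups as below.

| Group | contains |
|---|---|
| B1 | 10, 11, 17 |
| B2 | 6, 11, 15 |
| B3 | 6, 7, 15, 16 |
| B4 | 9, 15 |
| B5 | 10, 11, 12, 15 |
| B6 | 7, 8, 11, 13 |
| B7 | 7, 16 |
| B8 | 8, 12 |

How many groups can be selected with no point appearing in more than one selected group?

B1, B4, B7, B8 are pairwise disjoint (B1={10,11,17}; B4={9,15}; B7={7,16}; B8={8,12}).
Every remaining group overlaps one of these, and no 5 of the listed groups are pairwise disjoint, so 4 is the maximum.

4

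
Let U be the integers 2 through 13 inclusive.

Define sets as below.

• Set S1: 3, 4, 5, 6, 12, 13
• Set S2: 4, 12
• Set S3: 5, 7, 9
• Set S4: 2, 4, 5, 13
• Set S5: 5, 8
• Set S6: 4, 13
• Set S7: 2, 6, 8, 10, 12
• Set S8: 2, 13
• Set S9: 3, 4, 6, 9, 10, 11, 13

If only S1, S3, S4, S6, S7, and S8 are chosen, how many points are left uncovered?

Union of S1, S3, S4, S6, S7, S8 = {2, 3, 4, 5, 6, 7, 8, 9, 10, 12, 13}.
Not covered: 11 — 1 point.

1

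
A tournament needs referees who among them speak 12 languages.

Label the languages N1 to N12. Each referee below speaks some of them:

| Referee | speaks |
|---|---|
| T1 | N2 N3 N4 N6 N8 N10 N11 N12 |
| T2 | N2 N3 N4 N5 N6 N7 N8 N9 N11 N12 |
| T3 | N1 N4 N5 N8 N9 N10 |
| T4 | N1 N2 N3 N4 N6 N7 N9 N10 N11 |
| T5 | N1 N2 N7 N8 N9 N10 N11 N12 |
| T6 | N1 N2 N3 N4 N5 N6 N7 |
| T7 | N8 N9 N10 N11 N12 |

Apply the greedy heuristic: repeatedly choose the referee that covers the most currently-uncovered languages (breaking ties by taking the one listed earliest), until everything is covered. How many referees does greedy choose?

Greedy: pick T2 (covers 10 new) → pick T3 (covers 2 new). Total picks: 2.

2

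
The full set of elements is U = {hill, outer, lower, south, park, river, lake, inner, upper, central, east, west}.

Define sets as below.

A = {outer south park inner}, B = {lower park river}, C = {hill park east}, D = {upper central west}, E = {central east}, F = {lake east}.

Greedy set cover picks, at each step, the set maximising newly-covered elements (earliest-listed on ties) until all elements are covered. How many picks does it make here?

5

Greedy: pick A (covers 4 new) → pick D (covers 3 new) → pick B (covers 2 new) → pick C (covers 2 new) → pick F (covers 1 new). Total picks: 5.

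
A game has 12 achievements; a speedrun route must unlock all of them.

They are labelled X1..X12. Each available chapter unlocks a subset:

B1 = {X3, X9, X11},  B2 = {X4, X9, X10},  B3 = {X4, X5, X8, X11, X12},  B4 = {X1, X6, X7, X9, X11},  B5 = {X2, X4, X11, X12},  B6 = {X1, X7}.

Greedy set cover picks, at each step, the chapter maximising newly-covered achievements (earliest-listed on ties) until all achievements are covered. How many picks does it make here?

Greedy: pick B3 (covers 5 new) → pick B4 (covers 4 new) → pick B1 (covers 1 new) → pick B2 (covers 1 new) → pick B5 (covers 1 new). Total picks: 5.

5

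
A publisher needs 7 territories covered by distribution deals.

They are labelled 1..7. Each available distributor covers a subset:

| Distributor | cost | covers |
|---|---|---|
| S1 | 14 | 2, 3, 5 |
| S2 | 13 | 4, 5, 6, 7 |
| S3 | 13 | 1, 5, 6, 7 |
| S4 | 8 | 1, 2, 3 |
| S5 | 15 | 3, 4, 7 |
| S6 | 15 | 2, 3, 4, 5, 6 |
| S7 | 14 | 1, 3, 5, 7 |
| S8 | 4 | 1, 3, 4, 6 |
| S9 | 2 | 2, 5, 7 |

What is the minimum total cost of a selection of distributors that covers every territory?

S8, S9 together cover every territory (S8 ∪ S9 = {1, 2, 3, 4, 5, 6, 7}); total cost 4 + 2 = 6.
No covering selection has total cost below 6.

6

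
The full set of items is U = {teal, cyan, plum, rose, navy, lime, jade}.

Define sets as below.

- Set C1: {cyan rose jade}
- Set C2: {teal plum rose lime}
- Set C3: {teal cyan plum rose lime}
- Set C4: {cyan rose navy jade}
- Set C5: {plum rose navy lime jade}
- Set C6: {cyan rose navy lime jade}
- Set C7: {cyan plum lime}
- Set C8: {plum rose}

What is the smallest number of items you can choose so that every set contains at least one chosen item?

2

The 2 items {plum, rose} hit every set.
No single item lies in every set, so at least 2 are needed and 2 is optimal.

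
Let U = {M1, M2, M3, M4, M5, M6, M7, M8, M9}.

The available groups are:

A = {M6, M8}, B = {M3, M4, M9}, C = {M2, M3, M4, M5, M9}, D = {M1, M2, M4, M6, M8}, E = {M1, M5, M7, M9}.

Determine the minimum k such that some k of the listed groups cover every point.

3

Take {C, D, E}. Their union is {M1, M2, M3, M4, M5, M6, M7, M8, M9}, which is all 9 points.
Only E contains M7, so E is forced; the remaining 5 points need at least 2 more groups (each remaining group adds at most 4) — so at least 3 groups are needed, and 3 is optimal.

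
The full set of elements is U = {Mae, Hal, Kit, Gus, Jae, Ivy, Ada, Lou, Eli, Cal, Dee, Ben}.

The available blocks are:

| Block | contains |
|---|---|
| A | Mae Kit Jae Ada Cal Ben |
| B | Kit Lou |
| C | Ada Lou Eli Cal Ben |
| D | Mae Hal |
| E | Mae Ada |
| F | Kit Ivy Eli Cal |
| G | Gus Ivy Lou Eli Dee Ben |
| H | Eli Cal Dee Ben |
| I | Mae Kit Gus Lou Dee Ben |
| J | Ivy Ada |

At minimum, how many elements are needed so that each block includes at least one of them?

4

Take T = {Mae, Kit, Ada, Dee}. Each listed block contains at least one of these, so T is a hitting set of size 4.
The blocks B, D, H, J are pairwise disjoint, so any hitting set needs a separate element for each — at least 4. Hence 4 is optimal.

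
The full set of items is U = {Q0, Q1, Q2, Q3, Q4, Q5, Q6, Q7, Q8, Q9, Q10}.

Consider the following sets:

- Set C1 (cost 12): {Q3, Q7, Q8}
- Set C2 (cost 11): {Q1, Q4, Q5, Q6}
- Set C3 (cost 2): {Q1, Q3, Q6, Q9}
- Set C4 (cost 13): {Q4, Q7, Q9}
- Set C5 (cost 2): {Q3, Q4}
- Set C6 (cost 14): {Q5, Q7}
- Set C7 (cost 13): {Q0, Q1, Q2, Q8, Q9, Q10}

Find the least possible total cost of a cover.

C3, C5, C6, C7 together cover every item (C3 ∪ C5 ∪ C6 ∪ C7 = {Q0, Q1, Q2, Q3, Q4, Q5, Q6, Q7, Q8, Q9, Q10}); total cost 2 + 2 + 14 + 13 = 31.
No covering selection has total cost below 31.

31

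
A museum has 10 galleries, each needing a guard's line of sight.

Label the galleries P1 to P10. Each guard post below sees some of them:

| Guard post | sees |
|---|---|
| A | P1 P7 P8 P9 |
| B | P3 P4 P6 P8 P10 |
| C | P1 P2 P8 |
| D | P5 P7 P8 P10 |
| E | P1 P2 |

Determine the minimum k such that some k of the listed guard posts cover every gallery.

A and B and D and E together: A ∪ B ∪ D ∪ E = {P1, P2, P3, P4, P5, P6, P7, P8, P9, P10} — every gallery is covered.
No 3 of the 5 guard posts cover everything (all 10 combinations miss at least one gallery), so 4 is optimal.

4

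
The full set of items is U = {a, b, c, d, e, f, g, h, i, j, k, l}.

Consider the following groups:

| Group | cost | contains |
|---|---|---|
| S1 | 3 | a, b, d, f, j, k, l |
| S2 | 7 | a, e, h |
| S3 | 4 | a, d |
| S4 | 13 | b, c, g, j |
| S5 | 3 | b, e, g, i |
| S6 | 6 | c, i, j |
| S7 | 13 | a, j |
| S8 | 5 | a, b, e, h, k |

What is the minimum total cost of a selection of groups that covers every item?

17

S1, S5, S6, S8 together cover every item (S1 ∪ S5 ∪ S6 ∪ S8 = {a, b, c, d, e, f, g, h, i, j, k, l}); total cost 3 + 3 + 6 + 5 = 17.
No covering selection has total cost below 17.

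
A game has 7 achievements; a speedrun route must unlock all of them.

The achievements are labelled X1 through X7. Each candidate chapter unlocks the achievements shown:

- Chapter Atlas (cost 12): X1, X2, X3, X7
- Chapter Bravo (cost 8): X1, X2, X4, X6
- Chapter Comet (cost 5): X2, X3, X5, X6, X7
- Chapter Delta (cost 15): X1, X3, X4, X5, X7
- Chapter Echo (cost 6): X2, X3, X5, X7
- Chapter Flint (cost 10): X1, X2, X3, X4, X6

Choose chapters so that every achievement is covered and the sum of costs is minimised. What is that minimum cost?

13

Bravo, Comet together cover every achievement (Bravo ∪ Comet = {X1, X2, X3, X4, X5, X6, X7}); total cost 8 + 5 = 13.
No covering selection has total cost below 13.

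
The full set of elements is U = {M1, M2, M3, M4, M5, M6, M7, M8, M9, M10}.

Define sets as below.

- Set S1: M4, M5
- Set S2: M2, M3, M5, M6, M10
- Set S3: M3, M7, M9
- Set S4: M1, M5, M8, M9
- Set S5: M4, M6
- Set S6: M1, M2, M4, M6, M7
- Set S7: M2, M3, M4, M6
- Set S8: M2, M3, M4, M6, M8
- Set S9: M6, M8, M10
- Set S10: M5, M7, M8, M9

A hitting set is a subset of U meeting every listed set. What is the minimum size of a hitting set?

3

The 3 elements {M4, M6, M9} hit every set.
The sets S1, S3, S9 are pairwise disjoint, so any hitting set needs a separate element for each — at least 3. Hence 3 is optimal.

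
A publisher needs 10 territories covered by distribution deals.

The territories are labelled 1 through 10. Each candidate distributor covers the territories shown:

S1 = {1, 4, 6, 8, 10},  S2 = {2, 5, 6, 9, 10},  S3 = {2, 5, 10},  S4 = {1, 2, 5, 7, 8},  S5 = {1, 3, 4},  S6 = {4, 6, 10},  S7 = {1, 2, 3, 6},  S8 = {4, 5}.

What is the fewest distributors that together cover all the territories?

Take {S2, S4, S5}. Their union is {1, 2, 3, 4, 5, 6, 7, 8, 9, 10}, which is all 10 territories.
Only S4 contains 7, so S4 is forced; the remaining 5 territories need at least 2 more distributors (each remaining distributor adds at most 3) — so at least 3 distributors are needed, and 3 is optimal.

3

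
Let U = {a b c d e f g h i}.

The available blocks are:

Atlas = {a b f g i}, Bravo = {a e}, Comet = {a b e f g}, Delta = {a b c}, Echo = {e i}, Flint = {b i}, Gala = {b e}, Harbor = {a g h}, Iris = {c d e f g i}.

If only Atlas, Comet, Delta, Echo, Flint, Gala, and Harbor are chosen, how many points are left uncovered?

Union of Atlas, Comet, Delta, Echo, Flint, Gala, Harbor = {a, b, c, e, f, g, h, i}.
Not covered: d — 1 point.

1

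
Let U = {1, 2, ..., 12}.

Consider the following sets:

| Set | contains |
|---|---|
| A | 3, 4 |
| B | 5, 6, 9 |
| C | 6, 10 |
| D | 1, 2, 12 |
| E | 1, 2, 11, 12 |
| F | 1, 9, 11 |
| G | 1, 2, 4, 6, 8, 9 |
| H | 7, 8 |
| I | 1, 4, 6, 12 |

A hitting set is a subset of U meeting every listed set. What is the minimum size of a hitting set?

T = {1, 3, 6, 8} meets every set (each contains at least one member of T), and |T| = 4.
The sets A, C, D, H are pairwise disjoint, so any hitting set needs a separate point for each — at least 4. Hence 4 is optimal.

4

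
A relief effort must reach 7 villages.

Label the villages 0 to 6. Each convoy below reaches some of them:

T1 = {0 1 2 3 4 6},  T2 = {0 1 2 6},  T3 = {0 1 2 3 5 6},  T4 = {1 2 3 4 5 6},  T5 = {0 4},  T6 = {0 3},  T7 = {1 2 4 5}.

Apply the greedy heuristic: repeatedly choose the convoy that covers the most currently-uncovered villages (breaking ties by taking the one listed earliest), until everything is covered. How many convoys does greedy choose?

2

Greedy: pick T1 (covers 6 new) → pick T3 (covers 1 new). Total picks: 2.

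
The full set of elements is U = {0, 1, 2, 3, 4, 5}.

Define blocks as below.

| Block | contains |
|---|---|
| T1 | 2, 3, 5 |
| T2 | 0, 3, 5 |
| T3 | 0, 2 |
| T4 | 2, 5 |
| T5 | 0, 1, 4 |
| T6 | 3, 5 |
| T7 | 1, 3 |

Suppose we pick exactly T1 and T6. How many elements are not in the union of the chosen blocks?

Union of T1, T6 = {2, 3, 5}.
Not covered: 0, 1, 4 — 3 elements.

3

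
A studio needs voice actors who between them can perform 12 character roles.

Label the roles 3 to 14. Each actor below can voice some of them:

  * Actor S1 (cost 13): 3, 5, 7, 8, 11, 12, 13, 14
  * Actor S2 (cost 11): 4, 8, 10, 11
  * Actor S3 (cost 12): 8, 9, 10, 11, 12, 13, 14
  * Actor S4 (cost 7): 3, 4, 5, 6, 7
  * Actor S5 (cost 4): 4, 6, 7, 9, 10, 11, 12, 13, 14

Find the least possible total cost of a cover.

17

S1, S5 together cover every role (S1 ∪ S5 = {3, 4, 5, 6, 7, 8, 9, 10, 11, 12, 13, 14}); total cost 13 + 4 = 17.
The greedy pick S5, S4, S2 costs 22; no covering selection beats 17.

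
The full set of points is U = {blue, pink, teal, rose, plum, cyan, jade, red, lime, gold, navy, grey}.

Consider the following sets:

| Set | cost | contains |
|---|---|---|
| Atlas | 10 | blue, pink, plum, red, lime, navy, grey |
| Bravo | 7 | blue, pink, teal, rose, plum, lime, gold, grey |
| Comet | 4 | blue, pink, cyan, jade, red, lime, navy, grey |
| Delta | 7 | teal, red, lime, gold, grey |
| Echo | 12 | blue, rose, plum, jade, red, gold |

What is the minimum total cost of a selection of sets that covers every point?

Bravo, Comet together cover every point (Bravo ∪ Comet = {blue, pink, teal, rose, plum, cyan, jade, red, lime, gold, navy, grey}); total cost 7 + 4 = 11.
No covering selection has total cost below 11.

11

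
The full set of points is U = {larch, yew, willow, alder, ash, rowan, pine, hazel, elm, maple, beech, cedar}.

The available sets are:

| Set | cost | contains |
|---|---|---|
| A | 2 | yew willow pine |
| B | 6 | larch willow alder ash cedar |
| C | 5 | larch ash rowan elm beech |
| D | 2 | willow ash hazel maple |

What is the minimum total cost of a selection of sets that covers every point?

15

A, B, C, D together cover every point (A ∪ B ∪ C ∪ D = {larch, yew, willow, alder, ash, rowan, pine, hazel, elm, maple, beech, cedar}); total cost 2 + 6 + 5 + 2 = 15.
No covering selection has total cost below 15.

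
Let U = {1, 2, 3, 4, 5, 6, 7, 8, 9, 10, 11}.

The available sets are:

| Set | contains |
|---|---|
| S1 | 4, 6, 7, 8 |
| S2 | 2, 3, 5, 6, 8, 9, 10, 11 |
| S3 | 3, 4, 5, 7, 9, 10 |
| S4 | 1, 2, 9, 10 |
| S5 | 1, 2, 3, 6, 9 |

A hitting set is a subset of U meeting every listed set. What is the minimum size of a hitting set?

H = {7, 9} meets every set (each contains at least one member of H), and |H| = 2.
The sets S1, S4 are pairwise disjoint, so any hitting set needs a separate element for each — at least 2. Hence 2 is optimal.

2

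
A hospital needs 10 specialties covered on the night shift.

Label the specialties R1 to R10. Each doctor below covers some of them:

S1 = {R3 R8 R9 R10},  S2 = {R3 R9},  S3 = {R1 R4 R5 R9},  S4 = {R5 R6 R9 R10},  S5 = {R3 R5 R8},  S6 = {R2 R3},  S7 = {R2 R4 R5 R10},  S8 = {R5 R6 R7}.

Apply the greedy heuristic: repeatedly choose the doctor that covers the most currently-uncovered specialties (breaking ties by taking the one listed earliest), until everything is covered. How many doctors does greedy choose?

Greedy: pick S1 (covers 4 new) → pick S3 (covers 3 new) → pick S8 (covers 2 new) → pick S6 (covers 1 new). Total picks: 4.

4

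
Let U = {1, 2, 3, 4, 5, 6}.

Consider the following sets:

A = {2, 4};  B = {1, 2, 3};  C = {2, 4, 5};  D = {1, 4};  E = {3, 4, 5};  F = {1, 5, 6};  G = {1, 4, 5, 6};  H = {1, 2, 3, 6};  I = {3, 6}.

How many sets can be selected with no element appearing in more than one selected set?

A, I are pairwise disjoint (A={2,4}; I={3,6}).
Every remaining set overlaps one of these, and no 3 of the listed sets are pairwise disjoint, so 2 is the maximum.

2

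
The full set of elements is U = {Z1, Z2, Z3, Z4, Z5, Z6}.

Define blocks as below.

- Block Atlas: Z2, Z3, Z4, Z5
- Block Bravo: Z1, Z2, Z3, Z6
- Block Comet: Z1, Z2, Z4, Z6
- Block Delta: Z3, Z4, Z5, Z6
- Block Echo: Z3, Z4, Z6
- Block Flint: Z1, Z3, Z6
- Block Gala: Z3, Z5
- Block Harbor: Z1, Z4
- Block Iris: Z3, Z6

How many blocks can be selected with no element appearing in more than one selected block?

2

Comet, Gala are pairwise disjoint (Comet={Z1,Z2,Z4,Z6}; Gala={Z3,Z5}).
Every remaining block overlaps one of these, and no 3 of the listed blocks are pairwise disjoint, so 2 is the maximum.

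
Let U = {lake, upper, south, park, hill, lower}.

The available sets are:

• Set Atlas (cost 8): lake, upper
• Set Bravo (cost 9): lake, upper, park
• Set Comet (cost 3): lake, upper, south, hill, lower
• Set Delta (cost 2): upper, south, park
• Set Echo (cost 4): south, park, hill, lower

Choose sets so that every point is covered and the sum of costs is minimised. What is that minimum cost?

Comet, Delta together cover every point (Comet ∪ Delta = {lake, upper, south, park, hill, lower}); total cost 3 + 2 = 5.
No covering selection has total cost below 5.

5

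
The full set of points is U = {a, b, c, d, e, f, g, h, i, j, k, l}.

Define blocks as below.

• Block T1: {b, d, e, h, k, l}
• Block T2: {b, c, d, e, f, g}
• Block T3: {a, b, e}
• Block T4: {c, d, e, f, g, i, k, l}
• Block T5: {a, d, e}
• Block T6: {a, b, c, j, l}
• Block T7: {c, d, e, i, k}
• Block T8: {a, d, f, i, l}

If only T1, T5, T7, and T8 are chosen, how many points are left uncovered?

2

Union of T1, T5, T7, T8 = {a, b, c, d, e, f, h, i, k, l}.
Not covered: g, j — 2 points.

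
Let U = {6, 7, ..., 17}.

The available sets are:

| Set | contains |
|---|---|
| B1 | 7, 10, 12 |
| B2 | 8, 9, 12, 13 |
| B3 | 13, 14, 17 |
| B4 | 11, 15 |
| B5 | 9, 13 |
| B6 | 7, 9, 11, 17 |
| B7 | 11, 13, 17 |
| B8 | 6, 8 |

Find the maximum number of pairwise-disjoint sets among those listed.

4

B1, B4, B5, B8 are pairwise disjoint (B1={7,10,12}; B4={11,15}; B5={9,13}; B8={6,8}).
Every remaining set overlaps one of these, and no 5 of the listed sets are pairwise disjoint, so 4 is the maximum.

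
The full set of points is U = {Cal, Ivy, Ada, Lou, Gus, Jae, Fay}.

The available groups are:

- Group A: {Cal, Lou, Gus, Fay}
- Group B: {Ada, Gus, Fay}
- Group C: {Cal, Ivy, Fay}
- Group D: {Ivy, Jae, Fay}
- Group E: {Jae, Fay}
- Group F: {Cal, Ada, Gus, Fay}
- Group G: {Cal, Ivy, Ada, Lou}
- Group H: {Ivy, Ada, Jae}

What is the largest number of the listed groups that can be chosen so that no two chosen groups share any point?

2

E, G are pairwise disjoint (E={Jae,Fay}; G={Cal,Ivy,Ada,Lou}).
Every remaining group overlaps one of these, and no 3 of the listed groups are pairwise disjoint, so 2 is the maximum.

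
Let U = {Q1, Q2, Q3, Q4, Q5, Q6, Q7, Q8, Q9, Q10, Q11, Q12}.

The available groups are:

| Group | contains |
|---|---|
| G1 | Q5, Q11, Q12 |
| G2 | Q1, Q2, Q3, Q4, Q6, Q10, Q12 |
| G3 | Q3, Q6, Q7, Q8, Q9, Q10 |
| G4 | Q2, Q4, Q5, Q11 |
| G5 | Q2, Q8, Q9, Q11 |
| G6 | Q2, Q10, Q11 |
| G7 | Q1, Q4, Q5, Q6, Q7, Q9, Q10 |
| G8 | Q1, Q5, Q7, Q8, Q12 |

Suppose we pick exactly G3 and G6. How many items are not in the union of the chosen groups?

4

Union of G3, G6 = {Q2, Q3, Q6, Q7, Q8, Q9, Q10, Q11}.
Not covered: Q1, Q4, Q5, Q12 — 4 items.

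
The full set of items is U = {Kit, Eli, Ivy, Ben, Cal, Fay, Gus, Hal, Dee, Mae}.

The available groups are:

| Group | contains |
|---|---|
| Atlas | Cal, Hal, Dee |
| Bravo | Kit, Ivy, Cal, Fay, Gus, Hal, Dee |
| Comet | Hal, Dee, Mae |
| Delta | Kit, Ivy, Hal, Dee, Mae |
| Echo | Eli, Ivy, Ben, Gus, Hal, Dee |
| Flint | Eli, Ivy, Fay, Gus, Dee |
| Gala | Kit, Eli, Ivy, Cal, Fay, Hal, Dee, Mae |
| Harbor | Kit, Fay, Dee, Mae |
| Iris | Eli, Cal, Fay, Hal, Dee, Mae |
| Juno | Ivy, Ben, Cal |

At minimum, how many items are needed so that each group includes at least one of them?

H = {Cal, Dee} meets every group (each contains at least one member of H), and |H| = 2.
The groups Comet, Juno are pairwise disjoint, so any hitting set needs a separate item for each — at least 2. Hence 2 is optimal.

2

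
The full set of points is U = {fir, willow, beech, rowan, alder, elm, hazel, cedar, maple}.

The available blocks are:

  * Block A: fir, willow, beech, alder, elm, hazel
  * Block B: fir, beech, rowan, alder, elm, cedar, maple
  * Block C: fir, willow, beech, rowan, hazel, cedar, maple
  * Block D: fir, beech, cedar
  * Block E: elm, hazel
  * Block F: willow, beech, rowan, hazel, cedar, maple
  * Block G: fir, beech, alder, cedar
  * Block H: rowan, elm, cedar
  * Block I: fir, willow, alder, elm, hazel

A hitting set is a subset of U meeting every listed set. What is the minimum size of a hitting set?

The 2 points {beech, elm} hit every block.
The blocks E, G are pairwise disjoint, so any hitting set needs a separate point for each — at least 2. Hence 2 is optimal.

2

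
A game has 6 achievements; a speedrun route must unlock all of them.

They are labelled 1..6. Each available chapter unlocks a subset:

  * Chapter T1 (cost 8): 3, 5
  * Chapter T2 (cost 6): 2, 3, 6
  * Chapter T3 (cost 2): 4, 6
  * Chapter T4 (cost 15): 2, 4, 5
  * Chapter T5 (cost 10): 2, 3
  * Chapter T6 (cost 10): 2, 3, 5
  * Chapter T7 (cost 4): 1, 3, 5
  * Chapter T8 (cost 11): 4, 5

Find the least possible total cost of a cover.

T2, T3, T7 together cover every achievement (T2 ∪ T3 ∪ T7 = {1, 2, 3, 4, 5, 6}); total cost 6 + 2 + 4 = 12.
No covering selection has total cost below 12.

12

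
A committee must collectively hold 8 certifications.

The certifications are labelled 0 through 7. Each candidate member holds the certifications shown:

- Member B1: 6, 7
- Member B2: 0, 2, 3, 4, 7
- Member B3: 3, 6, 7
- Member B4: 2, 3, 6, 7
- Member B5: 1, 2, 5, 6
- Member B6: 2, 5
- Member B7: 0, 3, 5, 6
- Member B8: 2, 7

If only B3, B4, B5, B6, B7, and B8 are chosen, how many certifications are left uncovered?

1

Union of B3, B4, B5, B6, B7, B8 = {0, 1, 2, 3, 5, 6, 7}.
Not covered: 4 — 1 certification.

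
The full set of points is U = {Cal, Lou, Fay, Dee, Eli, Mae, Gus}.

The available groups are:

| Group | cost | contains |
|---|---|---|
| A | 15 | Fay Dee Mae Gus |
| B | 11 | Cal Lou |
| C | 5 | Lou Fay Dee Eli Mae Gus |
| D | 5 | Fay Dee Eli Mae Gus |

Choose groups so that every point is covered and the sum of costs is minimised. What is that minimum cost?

16

B, D together cover every point (B ∪ D = {Cal, Lou, Fay, Dee, Eli, Mae, Gus}); total cost 11 + 5 = 16.
No covering selection has total cost below 16.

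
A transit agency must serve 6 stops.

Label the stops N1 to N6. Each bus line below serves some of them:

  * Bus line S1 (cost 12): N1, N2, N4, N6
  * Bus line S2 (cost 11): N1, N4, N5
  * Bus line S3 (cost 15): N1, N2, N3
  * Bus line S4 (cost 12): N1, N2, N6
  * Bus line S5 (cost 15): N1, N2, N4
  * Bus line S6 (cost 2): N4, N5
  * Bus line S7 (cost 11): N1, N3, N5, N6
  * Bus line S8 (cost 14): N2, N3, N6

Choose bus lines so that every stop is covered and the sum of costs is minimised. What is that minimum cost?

23

S1, S7 together cover every stop (S1 ∪ S7 = {N1, N2, N3, N4, N5, N6}); total cost 12 + 11 = 23.
The greedy pick S6, S7, S1 costs 25; no covering selection beats 23.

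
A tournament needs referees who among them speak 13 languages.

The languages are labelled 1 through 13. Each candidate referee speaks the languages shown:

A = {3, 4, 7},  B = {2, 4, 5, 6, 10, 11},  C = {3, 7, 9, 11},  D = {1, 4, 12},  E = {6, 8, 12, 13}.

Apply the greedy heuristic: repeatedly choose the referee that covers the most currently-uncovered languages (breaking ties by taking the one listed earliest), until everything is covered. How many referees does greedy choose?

Greedy: pick B (covers 6 new) → pick C (covers 3 new) → pick E (covers 3 new) → pick D (covers 1 new). Total picks: 4.

4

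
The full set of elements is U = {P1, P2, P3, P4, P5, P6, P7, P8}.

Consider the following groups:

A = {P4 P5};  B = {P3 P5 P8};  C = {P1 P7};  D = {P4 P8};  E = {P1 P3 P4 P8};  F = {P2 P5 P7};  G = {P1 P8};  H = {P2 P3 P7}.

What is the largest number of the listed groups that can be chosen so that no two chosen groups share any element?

A, G, H are pairwise disjoint (A={P4,P5}; G={P1,P8}; H={P2,P3,P7}).
Every remaining group overlaps one of these, and no 4 of the listed groups are pairwise disjoint, so 3 is the maximum.

3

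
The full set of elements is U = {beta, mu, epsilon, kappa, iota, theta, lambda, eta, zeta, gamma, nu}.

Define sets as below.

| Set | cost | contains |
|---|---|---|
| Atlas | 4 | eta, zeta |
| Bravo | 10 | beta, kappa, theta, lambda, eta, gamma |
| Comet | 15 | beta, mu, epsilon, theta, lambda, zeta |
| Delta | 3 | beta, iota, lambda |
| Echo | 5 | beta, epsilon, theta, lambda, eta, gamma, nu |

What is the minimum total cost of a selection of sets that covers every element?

33

Bravo, Comet, Delta, Echo together cover every element (Bravo ∪ Comet ∪ Delta ∪ Echo = {beta, mu, epsilon, kappa, iota, theta, lambda, eta, zeta, gamma, nu}); total cost 10 + 15 + 3 + 5 = 33.
The greedy pick Echo, Delta, Atlas, Bravo, Comet costs 37; no covering selection beats 33.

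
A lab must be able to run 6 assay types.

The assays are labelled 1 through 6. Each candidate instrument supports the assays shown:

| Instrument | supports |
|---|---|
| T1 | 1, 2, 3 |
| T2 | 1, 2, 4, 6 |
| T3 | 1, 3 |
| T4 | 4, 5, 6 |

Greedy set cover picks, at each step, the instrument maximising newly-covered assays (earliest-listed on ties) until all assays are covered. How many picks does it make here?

Greedy: pick T2 (covers 4 new) → pick T1 (covers 1 new) → pick T4 (covers 1 new). Total picks: 3.
(The true minimum cover uses only 2 instruments, so greedy is not optimal here.)

3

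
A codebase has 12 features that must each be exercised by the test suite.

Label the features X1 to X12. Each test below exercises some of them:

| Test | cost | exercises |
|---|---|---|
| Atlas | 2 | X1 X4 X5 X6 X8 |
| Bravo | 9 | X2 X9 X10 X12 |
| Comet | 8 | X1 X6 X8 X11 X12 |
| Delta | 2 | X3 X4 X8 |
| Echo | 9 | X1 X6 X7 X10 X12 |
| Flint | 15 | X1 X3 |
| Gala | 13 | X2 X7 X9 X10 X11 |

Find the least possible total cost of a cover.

Atlas, Comet, Delta, Gala together cover every feature (Atlas ∪ Comet ∪ Delta ∪ Gala = {X1, X2, X3, X4, X5, X6, X7, X8, X9, X10, X11, X12}); total cost 2 + 8 + 2 + 13 = 25.
The greedy pick Atlas, Delta, Bravo, Gala costs 26; no covering selection beats 25.

25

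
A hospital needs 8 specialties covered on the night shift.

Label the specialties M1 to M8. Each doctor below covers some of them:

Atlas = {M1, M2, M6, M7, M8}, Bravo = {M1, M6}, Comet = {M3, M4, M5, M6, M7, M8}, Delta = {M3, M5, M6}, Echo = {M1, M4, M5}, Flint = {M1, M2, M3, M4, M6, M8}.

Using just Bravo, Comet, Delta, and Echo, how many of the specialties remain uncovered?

1

Union of Bravo, Comet, Delta, Echo = {M1, M3, M4, M5, M6, M7, M8}.
Not covered: M2 — 1 specialty.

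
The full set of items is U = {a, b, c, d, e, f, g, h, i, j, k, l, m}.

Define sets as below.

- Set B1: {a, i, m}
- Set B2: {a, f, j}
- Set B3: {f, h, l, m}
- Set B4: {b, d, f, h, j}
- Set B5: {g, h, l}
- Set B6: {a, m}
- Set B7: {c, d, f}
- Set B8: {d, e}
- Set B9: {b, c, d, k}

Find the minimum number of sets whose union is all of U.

B1, B2, B5, B8, and B9 cover everything between them: the union {a, b, c, d, e, f, g, h, i, j, k, l, m} is all of U.
No 4 of the 9 sets cover everything (all 126 combinations miss at least one item), so 5 is optimal.

5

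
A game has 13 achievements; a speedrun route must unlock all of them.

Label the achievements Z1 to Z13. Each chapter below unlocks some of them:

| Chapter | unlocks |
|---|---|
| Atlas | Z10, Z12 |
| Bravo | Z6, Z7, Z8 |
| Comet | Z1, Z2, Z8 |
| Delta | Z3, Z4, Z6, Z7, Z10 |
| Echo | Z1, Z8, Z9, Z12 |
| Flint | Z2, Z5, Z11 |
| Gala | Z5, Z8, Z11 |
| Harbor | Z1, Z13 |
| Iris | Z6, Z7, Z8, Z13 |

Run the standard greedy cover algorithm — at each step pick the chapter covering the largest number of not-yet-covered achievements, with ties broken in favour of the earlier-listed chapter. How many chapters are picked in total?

4

Greedy: pick Delta (covers 5 new) → pick Echo (covers 4 new) → pick Flint (covers 3 new) → pick Harbor (covers 1 new). Total picks: 4.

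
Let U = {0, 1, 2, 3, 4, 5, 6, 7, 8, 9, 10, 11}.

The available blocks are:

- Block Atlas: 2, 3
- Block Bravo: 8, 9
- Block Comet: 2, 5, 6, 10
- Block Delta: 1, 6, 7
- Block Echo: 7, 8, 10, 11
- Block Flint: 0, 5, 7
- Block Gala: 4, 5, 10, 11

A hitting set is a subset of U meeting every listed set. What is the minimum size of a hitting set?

H = {2, 7, 8, 11} meets every block (each contains at least one member of H), and |H| = 4.
The blocks Atlas, Bravo, Delta, Gala are pairwise disjoint, so any hitting set needs a separate item for each — at least 4. Hence 4 is optimal.

4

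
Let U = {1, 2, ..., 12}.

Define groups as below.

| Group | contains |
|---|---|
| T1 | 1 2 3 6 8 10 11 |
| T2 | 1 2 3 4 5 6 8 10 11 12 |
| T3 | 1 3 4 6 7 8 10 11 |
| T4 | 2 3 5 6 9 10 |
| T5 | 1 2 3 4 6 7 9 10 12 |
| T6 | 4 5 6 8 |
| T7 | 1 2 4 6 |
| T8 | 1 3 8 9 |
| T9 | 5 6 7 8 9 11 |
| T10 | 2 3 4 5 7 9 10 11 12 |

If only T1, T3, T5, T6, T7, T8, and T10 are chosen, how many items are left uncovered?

0

Union of T1, T3, T5, T6, T7, T8, T10 = {1, 2, 3, 4, 5, 6, 7, 8, 9, 10, 11, 12} — that's every item, so 0 are uncovered.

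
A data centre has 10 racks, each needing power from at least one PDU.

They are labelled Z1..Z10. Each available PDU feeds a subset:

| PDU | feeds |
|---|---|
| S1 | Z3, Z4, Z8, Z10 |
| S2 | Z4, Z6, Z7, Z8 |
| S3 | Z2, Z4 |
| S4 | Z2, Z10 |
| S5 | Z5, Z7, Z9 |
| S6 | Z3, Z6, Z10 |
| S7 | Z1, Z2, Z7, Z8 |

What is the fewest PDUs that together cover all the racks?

4

Take {S1, S2, S5, S7}. Their union is {Z1, Z2, Z3, Z4, Z5, Z6, Z7, Z8, Z9, Z10}, which is all 10 racks.
No 3 of the 7 PDUs cover everything (all 35 combinations miss at least one rack), so 4 is optimal.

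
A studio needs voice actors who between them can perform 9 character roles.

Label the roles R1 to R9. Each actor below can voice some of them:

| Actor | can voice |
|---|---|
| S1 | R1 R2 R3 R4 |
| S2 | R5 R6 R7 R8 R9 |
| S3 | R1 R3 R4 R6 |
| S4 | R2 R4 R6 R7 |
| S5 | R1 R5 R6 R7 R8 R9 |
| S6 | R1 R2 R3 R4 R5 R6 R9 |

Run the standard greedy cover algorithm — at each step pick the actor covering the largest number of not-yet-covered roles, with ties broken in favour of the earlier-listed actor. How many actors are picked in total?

Greedy: pick S6 (covers 7 new) → pick S2 (covers 2 new). Total picks: 2.

2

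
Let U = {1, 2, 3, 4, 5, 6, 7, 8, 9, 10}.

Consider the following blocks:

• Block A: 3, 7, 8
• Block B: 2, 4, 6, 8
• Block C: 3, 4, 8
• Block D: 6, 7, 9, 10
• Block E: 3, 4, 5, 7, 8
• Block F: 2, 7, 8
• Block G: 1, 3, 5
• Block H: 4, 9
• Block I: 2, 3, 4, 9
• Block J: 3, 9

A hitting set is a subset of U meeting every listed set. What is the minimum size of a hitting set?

The 3 points {3, 8, 9} hit every block.
The blocks F, G, H are pairwise disjoint, so any hitting set needs a separate point for each — at least 3. Hence 3 is optimal.

3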